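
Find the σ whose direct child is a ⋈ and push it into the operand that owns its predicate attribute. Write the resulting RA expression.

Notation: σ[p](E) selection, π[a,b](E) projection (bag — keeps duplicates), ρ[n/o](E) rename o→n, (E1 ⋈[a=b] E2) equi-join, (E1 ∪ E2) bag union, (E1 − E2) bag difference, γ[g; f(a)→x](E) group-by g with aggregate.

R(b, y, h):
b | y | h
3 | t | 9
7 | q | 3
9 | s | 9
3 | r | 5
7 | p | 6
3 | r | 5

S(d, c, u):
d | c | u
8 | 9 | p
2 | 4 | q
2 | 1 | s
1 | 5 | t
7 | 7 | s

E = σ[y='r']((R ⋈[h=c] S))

σ filters on y, owned by the left side.
E' = (σ[y='r'](R) ⋈[h=c] S)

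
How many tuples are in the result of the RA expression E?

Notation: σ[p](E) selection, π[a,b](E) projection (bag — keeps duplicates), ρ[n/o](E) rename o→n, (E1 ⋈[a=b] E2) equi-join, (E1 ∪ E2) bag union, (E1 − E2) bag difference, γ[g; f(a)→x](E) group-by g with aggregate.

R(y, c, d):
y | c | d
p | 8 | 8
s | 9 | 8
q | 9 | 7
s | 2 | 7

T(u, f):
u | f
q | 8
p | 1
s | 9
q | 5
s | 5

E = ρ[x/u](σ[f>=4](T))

Stepwise |·|:
  T → 5
  σ[f>=4](T) → 4
  ρ[x/u](σ[f>=4](T)) → 4

|E| = 4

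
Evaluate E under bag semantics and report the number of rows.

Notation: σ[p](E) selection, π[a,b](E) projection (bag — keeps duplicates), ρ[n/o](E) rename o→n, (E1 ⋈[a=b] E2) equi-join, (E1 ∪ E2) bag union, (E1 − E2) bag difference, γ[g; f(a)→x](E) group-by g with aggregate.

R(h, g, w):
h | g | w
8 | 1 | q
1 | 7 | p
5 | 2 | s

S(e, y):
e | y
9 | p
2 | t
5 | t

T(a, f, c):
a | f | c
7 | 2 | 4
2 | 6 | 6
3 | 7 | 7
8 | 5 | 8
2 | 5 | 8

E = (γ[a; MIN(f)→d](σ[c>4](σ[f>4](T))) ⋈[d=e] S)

Stepwise |·|:
  T → 5
  σ[f>4](T) → 4
  σ[c>4](σ[f>4](T)) → 4
  γ[a; MIN(f)→d](σ[c>4](σ[f>4](T))) → 3
  S → 3
  (γ[a; MIN(f)→d](σ[c>4](σ[f>4](T))) ⋈[d=e] S) → 2

|E| = 2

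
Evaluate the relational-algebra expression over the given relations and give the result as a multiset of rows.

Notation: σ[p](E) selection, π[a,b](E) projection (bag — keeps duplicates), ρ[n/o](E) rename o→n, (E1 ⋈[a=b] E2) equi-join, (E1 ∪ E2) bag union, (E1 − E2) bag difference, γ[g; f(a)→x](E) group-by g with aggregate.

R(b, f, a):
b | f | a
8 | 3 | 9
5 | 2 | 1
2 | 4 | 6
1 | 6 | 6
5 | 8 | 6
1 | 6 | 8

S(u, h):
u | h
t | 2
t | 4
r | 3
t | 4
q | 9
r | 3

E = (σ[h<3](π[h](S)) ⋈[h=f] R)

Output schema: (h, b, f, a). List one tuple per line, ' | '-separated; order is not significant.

Per-node cardinality:
  S → 6
  π[h](S) → 6
  σ[h<3](π[h](S)) → 1
  R → 6
  (σ[h<3](π[h](S)) ⋈[h=f] R) → 1

== RESULT ==
h | b | f | a
2 | 5 | 2 | 1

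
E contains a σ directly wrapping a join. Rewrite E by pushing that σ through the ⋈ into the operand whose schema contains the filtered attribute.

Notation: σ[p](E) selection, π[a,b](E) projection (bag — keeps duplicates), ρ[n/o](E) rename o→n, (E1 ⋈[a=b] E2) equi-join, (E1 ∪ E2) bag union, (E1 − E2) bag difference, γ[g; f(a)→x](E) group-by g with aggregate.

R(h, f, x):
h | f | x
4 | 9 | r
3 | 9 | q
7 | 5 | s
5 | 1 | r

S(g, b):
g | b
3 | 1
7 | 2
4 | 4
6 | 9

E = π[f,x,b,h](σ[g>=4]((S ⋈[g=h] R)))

σ filters on g, owned by the left side.
E' = π[f,x,b,h]((σ[g>=4](S) ⋈[g=h] R))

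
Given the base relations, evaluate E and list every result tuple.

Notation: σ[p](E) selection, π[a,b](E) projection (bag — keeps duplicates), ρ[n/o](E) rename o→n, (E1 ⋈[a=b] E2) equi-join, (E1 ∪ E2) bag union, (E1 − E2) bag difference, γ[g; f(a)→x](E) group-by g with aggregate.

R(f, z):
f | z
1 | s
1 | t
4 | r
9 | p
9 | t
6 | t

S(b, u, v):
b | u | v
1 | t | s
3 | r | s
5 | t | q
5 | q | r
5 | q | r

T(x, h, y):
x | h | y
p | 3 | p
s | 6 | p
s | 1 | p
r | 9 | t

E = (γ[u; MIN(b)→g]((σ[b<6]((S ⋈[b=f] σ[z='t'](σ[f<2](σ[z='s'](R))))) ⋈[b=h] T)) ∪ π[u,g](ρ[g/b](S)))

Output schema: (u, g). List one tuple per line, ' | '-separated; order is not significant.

Per-node cardinality:
  S → 5
  R → 6
  σ[z='s'](R) → 1
  σ[f<2](σ[z='s'](R)) → 1
  σ[z='t'](σ[f<2](σ[z='s'](R))) → 0
  (S ⋈[b=f] σ[z='t'](σ[f<2](σ[z='s'](R)))) → 0
  σ[b<6]((S ⋈[b=f] σ[z='t'](σ[f<2](σ[z='s'](R))))) → 0
  T → 4
  (σ[b<6]((S ⋈[b=f] σ[z='t'](σ[f<2](σ[z='s'](R))))) ⋈[b=h] T) → 0
  γ[u; MIN(b)→g]((σ[b<6]((S ⋈[b=f] σ[z='t'](σ[f<2](σ[z='s'](R))))) ⋈[b=h] T)) → 0
  S → 5
  ρ[g/b](S) → 5
  π[u,g](ρ[g/b](S)) → 5
  (γ[u; MIN(b)→g]((σ[b<6]((S ⋈[b=f] σ[z='t'](σ[f<2](σ[z='s'](R))))) ⋈[b=h] T)) ∪ π[u,g](ρ[g/b](S))) → 5

== RESULT ==
u | g
q | 5
q | 5
r | 3
t | 1
t | 5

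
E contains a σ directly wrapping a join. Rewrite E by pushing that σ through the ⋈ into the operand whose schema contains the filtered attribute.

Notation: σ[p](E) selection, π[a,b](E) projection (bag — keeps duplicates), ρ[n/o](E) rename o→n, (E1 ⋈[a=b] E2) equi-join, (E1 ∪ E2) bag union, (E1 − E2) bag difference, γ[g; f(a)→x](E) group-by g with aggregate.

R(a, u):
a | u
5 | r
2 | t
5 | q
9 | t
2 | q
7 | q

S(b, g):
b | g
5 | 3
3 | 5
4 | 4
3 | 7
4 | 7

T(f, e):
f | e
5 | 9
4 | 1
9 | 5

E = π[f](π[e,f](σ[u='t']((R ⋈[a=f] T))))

σ filters on u, owned by the left side.
E' = π[f](π[e,f]((σ[u='t'](R) ⋈[a=f] T)))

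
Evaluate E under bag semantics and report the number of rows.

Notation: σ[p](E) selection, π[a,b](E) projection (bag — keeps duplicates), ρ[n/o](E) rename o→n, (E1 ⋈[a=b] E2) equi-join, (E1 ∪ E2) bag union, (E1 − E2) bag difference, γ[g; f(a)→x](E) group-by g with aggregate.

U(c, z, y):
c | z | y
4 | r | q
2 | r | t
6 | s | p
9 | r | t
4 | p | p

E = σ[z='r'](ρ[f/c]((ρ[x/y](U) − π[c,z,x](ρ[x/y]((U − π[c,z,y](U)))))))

Stepwise |·|:
  U → 5
  ρ[x/y](U) → 5
  U → 5
  U → 5
  π[c,z,y](U) → 5
  (U − π[c,z,y](U)) → 0
  ρ[x/y]((U − π[c,z,y](U))) → 0
  π[c,z,x](ρ[x/y]((U − π[c,z,y](U)))) → 0
  (ρ[x/y](U) − π[c,z,x](ρ[x/y]((U − π[c,z,y](U))))) → 5
  ρ[f/c]((ρ[x/y](U) − π[c,z,x](ρ[x/y]((U − π[c,z,y](U)))))) → 5
  σ[z='r'](ρ[f/c]((ρ[x/y](U) − π[c,z,x](ρ[x/y]((U − π[c,z,y](U))))))) → 3

|E| = 3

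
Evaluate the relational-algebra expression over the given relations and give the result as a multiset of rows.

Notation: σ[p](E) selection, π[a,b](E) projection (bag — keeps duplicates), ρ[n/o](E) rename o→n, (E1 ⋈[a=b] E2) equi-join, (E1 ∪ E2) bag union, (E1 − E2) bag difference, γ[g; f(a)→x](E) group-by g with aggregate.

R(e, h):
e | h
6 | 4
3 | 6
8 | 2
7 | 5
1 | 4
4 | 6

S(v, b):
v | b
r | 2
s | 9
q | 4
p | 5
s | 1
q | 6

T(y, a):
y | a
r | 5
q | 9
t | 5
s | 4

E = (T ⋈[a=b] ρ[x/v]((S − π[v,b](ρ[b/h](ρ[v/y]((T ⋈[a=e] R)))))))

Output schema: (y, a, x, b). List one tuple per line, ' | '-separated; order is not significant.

Subexpression sizes:
  T → 4
  S → 6
  T → 4
  R → 6
  (T ⋈[a=e] R) → 1
  ρ[v/y]((T ⋈[a=e] R)) → 1
  ρ[b/h](ρ[v/y]((T ⋈[a=e] R))) → 1
  π[v,b](ρ[b/h](ρ[v/y]((T ⋈[a=e] R)))) → 1
  (S − π[v,b](ρ[b/h](ρ[v/y]((T ⋈[a=e] R))))) → 6
  ρ[x/v]((S − π[v,b](ρ[b/h](ρ[v/y]((T ⋈[a=e] R)))))) → 6
  (T ⋈[a=b] ρ[x/v]((S − π[v,b](ρ[b/h](ρ[v/y]((T ⋈[a=e] R))))))) → 4

== RESULT ==
y | a | x | b
q | 9 | s | 9
r | 5 | p | 5
s | 4 | q | 4
t | 5 | p | 5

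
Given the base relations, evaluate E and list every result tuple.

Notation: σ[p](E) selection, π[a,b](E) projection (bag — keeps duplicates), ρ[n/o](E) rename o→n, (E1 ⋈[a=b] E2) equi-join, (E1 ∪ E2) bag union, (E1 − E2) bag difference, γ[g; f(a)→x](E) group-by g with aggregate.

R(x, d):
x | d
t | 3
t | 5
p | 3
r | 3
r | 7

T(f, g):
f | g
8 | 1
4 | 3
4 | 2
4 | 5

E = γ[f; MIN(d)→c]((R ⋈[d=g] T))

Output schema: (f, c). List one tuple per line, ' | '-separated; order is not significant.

Subexpression sizes:
  R → 5
  T → 4
  (R ⋈[d=g] T) → 4
  γ[f; MIN(d)→c]((R ⋈[d=g] T)) → 1

== RESULT ==
f | c
4 | 3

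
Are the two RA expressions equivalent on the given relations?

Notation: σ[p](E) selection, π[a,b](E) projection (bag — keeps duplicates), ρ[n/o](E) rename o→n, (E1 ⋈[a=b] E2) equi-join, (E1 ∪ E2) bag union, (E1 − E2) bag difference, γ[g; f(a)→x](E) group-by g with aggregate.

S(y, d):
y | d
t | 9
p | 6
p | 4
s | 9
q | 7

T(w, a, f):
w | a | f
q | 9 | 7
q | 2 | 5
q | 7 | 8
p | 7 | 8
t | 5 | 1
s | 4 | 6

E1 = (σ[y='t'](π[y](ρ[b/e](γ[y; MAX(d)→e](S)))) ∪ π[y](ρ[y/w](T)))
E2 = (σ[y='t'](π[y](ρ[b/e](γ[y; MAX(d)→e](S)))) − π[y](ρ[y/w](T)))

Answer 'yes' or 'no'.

E1 stepwise |·|:
  S → 5
  γ[y; MAX(d)→e](S) → 4
  ρ[b/e](γ[y; MAX(d)→e](S)) → 4
  π[y](ρ[b/e](γ[y; MAX(d)→e](S))) → 4
  σ[y='t'](π[y](ρ[b/e](γ[y; MAX(d)→e](S)))) → 1
  T → 6
  ρ[y/w](T) → 6
  π[y](ρ[y/w](T)) → 6
  (σ[y='t'](π[y](ρ[b/e](γ[y; MAX(d)→e](S)))) ∪ π[y](ρ[y/w](T))) → 7
E2 stepwise |·|:
  S → 5
  γ[y; MAX(d)→e](S) → 4
  ρ[b/e](γ[y; MAX(d)→e](S)) → 4
  π[y](ρ[b/e](γ[y; MAX(d)→e](S))) → 4
  σ[y='t'](π[y](ρ[b/e](γ[y; MAX(d)→e](S)))) → 1
  T → 6
  ρ[y/w](T) → 6
  π[y](ρ[y/w](T)) → 6
  (σ[y='t'](π[y](ρ[b/e](γ[y; MAX(d)→e](S)))) − π[y](ρ[y/w](T))) → 0

E1 result:
y
p
q
q
q
s
t
t
E2 result:
y
(0 rows)
Witness: ('t',) appears 2× in E1 but 0× in E2.

no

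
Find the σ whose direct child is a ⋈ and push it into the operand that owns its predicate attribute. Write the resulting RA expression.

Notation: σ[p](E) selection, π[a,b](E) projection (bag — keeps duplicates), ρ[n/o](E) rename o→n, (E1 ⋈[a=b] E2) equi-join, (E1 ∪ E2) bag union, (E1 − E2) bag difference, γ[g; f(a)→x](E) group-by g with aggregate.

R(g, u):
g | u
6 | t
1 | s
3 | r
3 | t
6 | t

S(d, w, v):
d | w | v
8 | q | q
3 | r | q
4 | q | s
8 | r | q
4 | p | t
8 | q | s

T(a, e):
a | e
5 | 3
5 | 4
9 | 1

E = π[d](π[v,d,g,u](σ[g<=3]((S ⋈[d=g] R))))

σ filters on g, owned by the right side.
E' = π[d](π[v,d,g,u]((S ⋈[d=g] σ[g<=3](R))))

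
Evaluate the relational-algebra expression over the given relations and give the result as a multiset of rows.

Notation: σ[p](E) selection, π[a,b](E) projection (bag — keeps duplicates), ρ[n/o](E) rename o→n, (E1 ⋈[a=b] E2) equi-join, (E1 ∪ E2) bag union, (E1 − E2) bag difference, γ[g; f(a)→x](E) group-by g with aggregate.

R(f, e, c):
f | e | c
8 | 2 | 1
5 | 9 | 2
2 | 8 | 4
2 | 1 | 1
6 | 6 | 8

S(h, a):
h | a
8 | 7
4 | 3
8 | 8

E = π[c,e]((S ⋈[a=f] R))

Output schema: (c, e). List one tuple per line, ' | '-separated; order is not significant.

Per-node cardinality:
  S → 3
  R → 5
  (S ⋈[a=f] R) → 1
  π[c,e]((S ⋈[a=f] R)) → 1

== RESULT ==
c | e
1 | 2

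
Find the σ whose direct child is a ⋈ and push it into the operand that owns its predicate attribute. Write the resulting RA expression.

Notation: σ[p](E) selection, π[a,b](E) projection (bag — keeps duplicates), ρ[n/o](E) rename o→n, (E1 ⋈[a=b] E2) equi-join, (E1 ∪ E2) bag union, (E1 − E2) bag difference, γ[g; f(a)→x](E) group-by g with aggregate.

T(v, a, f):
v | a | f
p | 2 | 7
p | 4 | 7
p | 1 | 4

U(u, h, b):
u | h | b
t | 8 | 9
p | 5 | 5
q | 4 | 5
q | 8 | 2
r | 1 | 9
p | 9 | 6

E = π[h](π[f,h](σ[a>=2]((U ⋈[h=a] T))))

σ filters on a, owned by the right side.
E' = π[h](π[f,h]((U ⋈[h=a] σ[a>=2](T))))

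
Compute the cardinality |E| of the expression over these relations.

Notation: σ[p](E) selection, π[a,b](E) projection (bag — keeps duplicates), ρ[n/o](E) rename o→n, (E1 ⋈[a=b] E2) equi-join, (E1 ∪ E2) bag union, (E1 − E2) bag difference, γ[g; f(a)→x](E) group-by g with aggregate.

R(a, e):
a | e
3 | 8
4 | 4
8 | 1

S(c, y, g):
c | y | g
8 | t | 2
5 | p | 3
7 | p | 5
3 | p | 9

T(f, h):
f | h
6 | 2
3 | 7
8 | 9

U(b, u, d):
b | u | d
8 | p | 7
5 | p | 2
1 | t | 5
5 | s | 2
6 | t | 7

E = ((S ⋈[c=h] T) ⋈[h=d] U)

Subexpression sizes:
  S → 4
  T → 3
  (S ⋈[c=h] T) → 1
  U → 5
  ((S ⋈[c=h] T) ⋈[h=d] U) → 2

|E| = 2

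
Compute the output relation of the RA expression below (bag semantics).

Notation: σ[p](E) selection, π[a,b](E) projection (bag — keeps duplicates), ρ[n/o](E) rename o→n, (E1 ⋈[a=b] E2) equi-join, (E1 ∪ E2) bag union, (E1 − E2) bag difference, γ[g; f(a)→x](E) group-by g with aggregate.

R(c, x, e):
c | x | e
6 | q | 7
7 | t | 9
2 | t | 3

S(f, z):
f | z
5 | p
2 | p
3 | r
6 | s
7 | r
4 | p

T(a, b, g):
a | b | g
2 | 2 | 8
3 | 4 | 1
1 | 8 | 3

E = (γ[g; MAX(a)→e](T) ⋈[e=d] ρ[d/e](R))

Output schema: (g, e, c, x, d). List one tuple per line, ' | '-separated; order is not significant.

Row counts bottom-up:
  T → 3
  γ[g; MAX(a)→e](T) → 3
  R → 3
  ρ[d/e](R) → 3
  (γ[g; MAX(a)→e](T) ⋈[e=d] ρ[d/e](R)) → 1

== RESULT ==
g | e | c | x | d
1 | 3 | 2 | t | 3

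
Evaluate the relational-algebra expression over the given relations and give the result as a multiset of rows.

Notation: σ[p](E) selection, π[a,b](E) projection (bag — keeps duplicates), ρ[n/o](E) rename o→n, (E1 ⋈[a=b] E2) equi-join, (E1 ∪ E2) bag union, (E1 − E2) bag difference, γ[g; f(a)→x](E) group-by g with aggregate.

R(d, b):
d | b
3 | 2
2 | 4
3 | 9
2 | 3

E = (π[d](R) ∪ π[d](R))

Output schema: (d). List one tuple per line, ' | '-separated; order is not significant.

Stepwise |·|:
  R → 4
  π[d](R) → 4
  R → 4
  π[d](R) → 4
  (π[d](R) ∪ π[d](R)) → 8

== RESULT ==
d
2
2
2
2
3
3
3
3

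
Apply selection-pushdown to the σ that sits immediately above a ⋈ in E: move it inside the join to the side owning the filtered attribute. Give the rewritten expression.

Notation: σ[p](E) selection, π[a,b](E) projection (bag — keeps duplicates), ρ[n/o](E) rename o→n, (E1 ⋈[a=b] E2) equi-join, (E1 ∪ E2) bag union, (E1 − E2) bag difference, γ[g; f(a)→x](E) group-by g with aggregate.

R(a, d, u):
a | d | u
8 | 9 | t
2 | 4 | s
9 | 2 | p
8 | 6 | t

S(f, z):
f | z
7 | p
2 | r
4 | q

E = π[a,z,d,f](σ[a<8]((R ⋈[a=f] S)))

σ filters on a, owned by the left side.
E' = π[a,z,d,f]((σ[a<8](R) ⋈[a=f] S))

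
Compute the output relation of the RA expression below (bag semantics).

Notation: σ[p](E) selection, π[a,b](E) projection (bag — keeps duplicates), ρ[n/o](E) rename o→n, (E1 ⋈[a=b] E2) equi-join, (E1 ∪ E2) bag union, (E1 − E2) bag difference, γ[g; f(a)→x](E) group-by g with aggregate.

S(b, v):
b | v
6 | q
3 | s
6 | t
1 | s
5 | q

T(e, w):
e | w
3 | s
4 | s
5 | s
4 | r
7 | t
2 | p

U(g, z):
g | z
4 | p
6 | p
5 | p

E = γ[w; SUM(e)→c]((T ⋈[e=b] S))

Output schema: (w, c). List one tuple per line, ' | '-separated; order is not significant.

Per-node cardinality:
  T → 6
  S → 5
  (T ⋈[e=b] S) → 2
  γ[w; SUM(e)→c]((T ⋈[e=b] S)) → 1

== RESULT ==
w | c
s | 8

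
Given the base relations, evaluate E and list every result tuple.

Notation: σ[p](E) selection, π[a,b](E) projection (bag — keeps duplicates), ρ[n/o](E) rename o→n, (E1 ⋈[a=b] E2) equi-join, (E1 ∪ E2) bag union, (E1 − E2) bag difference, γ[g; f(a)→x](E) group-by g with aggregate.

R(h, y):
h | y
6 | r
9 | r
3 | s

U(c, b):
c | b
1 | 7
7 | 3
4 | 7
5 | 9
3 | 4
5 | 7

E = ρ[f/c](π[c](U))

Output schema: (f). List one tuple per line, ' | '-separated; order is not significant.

Per-node cardinality:
  U → 6
  π[c](U) → 6
  ρ[f/c](π[c](U)) → 6

== RESULT ==
f
1
3
4
5
5
7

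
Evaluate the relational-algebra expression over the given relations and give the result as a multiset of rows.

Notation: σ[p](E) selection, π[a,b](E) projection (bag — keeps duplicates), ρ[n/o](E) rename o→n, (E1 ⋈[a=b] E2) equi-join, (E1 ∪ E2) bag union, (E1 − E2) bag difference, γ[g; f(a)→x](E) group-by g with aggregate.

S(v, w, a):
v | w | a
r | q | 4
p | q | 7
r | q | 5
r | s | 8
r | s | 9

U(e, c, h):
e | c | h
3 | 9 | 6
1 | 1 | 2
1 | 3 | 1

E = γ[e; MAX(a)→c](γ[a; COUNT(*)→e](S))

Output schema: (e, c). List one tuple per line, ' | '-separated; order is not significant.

Row counts bottom-up:
  S → 5
  γ[a; COUNT(*)→e](S) → 5
  γ[e; MAX(a)→c](γ[a; COUNT(*)→e](S)) → 1

== RESULT ==
e | c
1 | 9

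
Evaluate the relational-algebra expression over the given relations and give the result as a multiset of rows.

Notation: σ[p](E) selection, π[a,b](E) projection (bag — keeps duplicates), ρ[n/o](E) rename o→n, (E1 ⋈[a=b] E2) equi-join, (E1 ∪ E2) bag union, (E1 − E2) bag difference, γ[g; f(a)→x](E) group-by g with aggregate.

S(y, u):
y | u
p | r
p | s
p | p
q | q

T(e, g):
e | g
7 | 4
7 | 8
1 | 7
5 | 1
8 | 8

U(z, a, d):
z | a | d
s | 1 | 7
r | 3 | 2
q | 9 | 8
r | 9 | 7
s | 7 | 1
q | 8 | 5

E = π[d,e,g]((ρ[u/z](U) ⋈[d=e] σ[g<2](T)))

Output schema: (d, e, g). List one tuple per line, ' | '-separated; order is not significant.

Per-node cardinality:
  U → 6
  ρ[u/z](U) → 6
  T → 5
  σ[g<2](T) → 1
  (ρ[u/z](U) ⋈[d=e] σ[g<2](T)) → 1
  π[d,e,g]((ρ[u/z](U) ⋈[d=e] σ[g<2](T))) → 1

== RESULT ==
d | e | g
5 | 5 | 1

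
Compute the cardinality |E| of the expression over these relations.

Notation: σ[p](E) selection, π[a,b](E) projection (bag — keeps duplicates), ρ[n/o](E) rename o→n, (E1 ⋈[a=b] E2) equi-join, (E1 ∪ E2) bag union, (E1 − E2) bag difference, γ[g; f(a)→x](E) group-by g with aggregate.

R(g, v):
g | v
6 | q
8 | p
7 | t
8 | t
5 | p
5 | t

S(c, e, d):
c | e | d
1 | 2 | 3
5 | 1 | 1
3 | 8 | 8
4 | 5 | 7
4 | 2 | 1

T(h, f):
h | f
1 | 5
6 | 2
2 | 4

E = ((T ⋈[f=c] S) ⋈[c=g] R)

Subexpression sizes:
  T → 3
  S → 5
  (T ⋈[f=c] S) → 3
  R → 6
  ((T ⋈[f=c] S) ⋈[c=g] R) → 2

|E| = 2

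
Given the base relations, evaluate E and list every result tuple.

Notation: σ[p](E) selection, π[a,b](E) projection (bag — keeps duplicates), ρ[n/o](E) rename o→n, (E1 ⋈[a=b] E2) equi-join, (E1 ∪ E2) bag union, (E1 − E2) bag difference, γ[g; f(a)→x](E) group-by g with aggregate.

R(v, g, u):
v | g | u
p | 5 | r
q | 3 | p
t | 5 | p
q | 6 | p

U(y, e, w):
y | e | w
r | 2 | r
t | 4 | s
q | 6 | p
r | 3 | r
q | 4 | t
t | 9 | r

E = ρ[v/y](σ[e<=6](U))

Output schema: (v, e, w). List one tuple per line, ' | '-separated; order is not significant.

Subexpression sizes:
  U → 6
  σ[e<=6](U) → 5
  ρ[v/y](σ[e<=6](U)) → 5

== RESULT ==
v | e | w
q | 4 | t
q | 6 | p
r | 2 | r
r | 3 | r
t | 4 | s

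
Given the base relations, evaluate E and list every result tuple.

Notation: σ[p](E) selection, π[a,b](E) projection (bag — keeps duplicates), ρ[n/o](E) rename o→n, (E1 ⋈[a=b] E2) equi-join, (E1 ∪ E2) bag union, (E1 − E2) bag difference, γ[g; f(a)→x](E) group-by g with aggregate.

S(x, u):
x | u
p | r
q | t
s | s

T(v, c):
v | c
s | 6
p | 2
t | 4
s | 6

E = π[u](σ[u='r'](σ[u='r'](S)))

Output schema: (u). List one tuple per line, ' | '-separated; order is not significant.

Subexpression sizes:
  S → 3
  σ[u='r'](S) → 1
  σ[u='r'](σ[u='r'](S)) → 1
  π[u](σ[u='r'](σ[u='r'](S))) → 1

== RESULT ==
u
r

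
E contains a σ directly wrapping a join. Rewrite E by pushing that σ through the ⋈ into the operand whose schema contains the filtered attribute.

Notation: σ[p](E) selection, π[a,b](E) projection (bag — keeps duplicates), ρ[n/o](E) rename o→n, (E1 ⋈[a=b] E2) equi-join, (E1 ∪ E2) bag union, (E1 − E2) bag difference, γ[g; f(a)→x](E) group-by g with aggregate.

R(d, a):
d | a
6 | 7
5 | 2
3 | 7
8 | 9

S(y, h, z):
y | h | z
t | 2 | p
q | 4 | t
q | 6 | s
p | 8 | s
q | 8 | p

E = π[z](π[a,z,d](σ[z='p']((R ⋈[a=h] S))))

σ filters on z, owned by the right side.
E' = π[z](π[a,z,d]((R ⋈[a=h] σ[z='p'](S))))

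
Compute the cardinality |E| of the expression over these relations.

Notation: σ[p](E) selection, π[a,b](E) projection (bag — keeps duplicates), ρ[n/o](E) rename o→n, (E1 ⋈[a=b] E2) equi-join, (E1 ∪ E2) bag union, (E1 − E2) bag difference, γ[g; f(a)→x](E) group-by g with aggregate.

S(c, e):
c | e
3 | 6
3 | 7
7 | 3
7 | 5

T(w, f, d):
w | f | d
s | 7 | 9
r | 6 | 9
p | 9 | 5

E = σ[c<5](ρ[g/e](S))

Subexpression sizes:
  S → 4
  ρ[g/e](S) → 4
  σ[c<5](ρ[g/e](S)) → 2

|E| = 2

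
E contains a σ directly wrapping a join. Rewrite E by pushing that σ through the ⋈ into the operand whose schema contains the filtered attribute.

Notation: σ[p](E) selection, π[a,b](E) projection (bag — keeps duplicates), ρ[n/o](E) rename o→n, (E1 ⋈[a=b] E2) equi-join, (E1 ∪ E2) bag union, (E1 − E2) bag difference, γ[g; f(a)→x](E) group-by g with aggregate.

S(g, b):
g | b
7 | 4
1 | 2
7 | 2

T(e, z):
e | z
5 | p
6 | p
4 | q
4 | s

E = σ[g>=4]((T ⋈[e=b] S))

σ filters on g, owned by the right side.
E' = (T ⋈[e=b] σ[g>=4](S))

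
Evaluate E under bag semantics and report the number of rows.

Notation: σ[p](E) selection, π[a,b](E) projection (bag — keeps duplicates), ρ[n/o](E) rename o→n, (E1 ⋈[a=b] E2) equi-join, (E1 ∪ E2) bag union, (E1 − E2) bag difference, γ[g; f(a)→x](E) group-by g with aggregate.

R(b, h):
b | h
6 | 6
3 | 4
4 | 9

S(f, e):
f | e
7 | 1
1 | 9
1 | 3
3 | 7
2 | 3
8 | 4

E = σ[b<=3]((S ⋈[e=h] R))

Stepwise |·|:
  S → 6
  R → 3
  (S ⋈[e=h] R) → 2
  σ[b<=3]((S ⋈[e=h] R)) → 1

|E| = 1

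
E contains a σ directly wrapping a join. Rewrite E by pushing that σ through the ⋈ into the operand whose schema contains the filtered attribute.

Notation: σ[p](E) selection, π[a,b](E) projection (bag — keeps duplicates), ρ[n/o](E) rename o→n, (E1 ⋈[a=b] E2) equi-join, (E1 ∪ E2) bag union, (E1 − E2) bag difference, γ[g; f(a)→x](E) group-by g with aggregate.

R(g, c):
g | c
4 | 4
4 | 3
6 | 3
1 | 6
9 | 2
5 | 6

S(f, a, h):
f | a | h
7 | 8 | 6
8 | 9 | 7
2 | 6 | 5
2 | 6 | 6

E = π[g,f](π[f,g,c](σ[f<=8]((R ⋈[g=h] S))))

σ filters on f, owned by the right side.
E' = π[g,f](π[f,g,c]((R ⋈[g=h] σ[f<=8](S))))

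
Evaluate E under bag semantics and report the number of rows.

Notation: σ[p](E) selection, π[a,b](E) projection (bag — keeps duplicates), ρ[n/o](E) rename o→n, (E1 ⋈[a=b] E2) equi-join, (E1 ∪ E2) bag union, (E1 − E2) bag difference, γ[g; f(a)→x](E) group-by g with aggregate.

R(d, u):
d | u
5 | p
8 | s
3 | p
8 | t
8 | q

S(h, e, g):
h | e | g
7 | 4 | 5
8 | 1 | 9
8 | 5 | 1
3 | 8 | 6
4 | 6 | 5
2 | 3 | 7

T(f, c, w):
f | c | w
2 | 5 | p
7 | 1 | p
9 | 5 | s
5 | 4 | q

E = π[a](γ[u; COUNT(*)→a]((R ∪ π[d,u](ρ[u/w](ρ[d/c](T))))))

Stepwise |·|:
  R → 5
  T → 4
  ρ[d/c](T) → 4
  ρ[u/w](ρ[d/c](T)) → 4
  π[d,u](ρ[u/w](ρ[d/c](T))) → 4
  (R ∪ π[d,u](ρ[u/w](ρ[d/c](T)))) → 9
  γ[u; COUNT(*)→a]((R ∪ π[d,u](ρ[u/w](ρ[d/c](T))))) → 4
  π[a](γ[u; COUNT(*)→a]((R ∪ π[d,u](ρ[u/w](ρ[d/c](T)))))) → 4

|E| = 4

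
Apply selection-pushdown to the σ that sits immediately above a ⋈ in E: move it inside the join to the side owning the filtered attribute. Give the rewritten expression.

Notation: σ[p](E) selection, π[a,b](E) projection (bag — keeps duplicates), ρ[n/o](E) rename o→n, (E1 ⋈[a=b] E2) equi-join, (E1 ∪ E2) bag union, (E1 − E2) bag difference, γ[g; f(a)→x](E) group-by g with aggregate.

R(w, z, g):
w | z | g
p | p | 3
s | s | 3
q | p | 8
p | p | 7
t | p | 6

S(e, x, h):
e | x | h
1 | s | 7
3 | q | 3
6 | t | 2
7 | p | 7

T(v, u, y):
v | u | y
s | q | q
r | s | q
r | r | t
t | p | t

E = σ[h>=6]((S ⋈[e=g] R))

σ filters on h, owned by the left side.
E' = (σ[h>=6](S) ⋈[e=g] R)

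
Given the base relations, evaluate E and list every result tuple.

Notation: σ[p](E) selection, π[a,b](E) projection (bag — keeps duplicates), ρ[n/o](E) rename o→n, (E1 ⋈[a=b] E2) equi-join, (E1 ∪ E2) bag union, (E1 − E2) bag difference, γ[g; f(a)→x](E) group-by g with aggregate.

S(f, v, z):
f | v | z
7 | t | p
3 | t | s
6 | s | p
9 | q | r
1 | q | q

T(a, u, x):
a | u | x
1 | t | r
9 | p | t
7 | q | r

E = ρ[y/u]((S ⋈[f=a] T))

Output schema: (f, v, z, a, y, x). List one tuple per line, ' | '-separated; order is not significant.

Subexpression sizes:
  S → 5
  T → 3
  (S ⋈[f=a] T) → 3
  ρ[y/u]((S ⋈[f=a] T)) → 3

== RESULT ==
f | v | z | a | y | x
1 | q | q | 1 | t | r
7 | t | p | 7 | q | r
9 | q | r | 9 | p | t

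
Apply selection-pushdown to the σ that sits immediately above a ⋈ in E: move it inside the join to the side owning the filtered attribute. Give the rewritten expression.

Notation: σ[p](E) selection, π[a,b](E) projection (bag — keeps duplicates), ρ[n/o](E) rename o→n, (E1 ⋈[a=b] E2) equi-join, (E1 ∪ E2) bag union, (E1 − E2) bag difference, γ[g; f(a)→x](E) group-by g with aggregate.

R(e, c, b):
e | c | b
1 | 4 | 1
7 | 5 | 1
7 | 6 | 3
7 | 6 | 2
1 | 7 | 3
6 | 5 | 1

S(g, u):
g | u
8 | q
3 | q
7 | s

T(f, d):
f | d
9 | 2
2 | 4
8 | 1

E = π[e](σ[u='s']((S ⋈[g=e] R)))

σ filters on u, owned by the left side.
E' = π[e]((σ[u='s'](S) ⋈[g=e] R))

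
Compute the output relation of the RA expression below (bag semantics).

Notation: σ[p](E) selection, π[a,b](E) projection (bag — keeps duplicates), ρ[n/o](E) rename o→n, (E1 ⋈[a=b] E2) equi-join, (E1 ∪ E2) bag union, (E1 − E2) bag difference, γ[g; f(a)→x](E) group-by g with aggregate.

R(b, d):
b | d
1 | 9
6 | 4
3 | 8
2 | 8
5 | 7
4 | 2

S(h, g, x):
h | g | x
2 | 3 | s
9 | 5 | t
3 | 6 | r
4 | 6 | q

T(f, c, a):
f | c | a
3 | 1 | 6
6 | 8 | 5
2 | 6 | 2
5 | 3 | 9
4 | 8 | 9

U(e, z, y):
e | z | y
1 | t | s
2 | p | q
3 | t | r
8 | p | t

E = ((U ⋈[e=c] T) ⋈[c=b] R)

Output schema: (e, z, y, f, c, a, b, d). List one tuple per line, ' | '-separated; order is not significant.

Subexpression sizes:
  U → 4
  T → 5
  (U ⋈[e=c] T) → 4
  R → 6
  ((U ⋈[e=c] T) ⋈[c=b] R) → 2

== RESULT ==
e | z | y | f | c | a | b | d
1 | t | s | 3 | 1 | 6 | 1 | 9
3 | t | r | 5 | 3 | 9 | 3 | 8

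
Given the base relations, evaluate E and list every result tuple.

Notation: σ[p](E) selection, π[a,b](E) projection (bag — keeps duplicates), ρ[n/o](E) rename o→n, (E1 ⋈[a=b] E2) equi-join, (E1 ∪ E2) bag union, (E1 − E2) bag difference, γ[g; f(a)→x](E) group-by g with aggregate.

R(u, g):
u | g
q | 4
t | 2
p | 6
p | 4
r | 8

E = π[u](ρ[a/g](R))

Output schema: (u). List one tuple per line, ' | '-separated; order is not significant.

Row counts bottom-up:
  R → 5
  ρ[a/g](R) → 5
  π[u](ρ[a/g](R)) → 5

== RESULT ==
u
p
p
q
r
t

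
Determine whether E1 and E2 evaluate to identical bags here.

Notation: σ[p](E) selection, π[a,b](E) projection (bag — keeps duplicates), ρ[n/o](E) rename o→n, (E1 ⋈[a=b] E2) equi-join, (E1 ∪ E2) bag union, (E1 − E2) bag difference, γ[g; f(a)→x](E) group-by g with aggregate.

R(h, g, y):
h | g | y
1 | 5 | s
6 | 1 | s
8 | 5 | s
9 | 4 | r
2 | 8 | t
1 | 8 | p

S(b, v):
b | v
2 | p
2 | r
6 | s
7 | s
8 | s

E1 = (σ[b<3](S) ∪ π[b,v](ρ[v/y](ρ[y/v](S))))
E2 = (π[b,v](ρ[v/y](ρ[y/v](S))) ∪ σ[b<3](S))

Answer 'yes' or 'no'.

E1 stepwise |·|:
  S → 5
  σ[b<3](S) → 2
  S → 5
  ρ[y/v](S) → 5
  ρ[v/y](ρ[y/v](S)) → 5
  π[b,v](ρ[v/y](ρ[y/v](S))) → 5
  (σ[b<3](S) ∪ π[b,v](ρ[v/y](ρ[y/v](S)))) → 7
E2 stepwise |·|:
  S → 5
  ρ[y/v](S) → 5
  ρ[v/y](ρ[y/v](S)) → 5
  π[b,v](ρ[v/y](ρ[y/v](S))) → 5
  S → 5
  σ[b<3](S) → 2
  (π[b,v](ρ[v/y](ρ[y/v](S))) ∪ σ[b<3](S)) → 7

E1 and E2 produce the same multiset:
b | v
2 | p
2 | p
2 | r
2 | r
6 | s
7 | s
8 | s

yes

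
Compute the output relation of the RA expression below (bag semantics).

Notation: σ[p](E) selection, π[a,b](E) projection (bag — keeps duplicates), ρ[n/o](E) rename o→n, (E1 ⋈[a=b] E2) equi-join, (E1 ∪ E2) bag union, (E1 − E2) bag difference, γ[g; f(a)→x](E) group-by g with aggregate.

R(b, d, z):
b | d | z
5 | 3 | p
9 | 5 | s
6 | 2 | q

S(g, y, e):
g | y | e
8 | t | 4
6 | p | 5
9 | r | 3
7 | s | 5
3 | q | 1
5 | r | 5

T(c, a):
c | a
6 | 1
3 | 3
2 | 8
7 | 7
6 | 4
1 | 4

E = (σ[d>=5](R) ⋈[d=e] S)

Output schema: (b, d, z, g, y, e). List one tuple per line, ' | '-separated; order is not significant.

Stepwise |·|:
  R → 3
  σ[d>=5](R) → 1
  S → 6
  (σ[d>=5](R) ⋈[d=e] S) → 3

== RESULT ==
b | d | z | g | y | e
9 | 5 | s | 5 | r | 5
9 | 5 | s | 6 | p | 5
9 | 5 | s | 7 | s | 5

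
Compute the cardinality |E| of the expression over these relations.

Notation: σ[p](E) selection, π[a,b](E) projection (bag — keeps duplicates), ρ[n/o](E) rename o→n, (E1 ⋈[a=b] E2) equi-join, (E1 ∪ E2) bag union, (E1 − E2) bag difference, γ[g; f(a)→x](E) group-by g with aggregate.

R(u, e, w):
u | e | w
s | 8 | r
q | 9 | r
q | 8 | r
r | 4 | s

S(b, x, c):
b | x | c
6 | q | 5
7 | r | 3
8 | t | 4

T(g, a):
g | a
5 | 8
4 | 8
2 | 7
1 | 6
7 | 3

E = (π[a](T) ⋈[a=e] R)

Per-node cardinality:
  T → 5
  π[a](T) → 5
  R → 4
  (π[a](T) ⋈[a=e] R) → 4

|E| = 4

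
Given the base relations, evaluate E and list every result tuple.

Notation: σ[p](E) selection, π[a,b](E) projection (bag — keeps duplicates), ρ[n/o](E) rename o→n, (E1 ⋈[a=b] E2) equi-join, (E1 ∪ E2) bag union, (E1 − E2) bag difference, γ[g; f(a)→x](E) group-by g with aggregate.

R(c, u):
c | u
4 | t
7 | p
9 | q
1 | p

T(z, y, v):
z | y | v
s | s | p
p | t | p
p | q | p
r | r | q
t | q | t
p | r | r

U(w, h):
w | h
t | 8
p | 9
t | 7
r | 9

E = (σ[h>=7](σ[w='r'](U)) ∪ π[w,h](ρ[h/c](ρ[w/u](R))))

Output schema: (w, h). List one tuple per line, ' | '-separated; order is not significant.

Stepwise |·|:
  U → 4
  σ[w='r'](U) → 1
  σ[h>=7](σ[w='r'](U)) → 1
  R → 4
  ρ[w/u](R) → 4
  ρ[h/c](ρ[w/u](R)) → 4
  π[w,h](ρ[h/c](ρ[w/u](R))) → 4
  (σ[h>=7](σ[w='r'](U)) ∪ π[w,h](ρ[h/c](ρ[w/u](R)))) → 5

== RESULT ==
w | h
p | 1
p | 7
q | 9
r | 9
t | 4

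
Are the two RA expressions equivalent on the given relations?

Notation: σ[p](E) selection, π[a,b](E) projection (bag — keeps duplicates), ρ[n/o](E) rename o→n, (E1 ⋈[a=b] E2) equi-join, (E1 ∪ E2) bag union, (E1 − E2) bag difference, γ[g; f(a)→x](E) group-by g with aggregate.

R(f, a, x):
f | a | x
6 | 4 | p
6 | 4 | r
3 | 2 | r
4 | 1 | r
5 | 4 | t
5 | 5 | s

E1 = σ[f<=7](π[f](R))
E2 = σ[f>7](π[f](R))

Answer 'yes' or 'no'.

E1 subexpression sizes:
  R → 6
  π[f](R) → 6
  σ[f<=7](π[f](R)) → 6
E2 subexpression sizes:
  R → 6
  π[f](R) → 6
  σ[f>7](π[f](R)) → 0

E1 result:
f
3
4
5
5
6
6
E2 result:
f
(0 rows)
Witness: (6,) appears 2× in E1 but 0× in E2.

no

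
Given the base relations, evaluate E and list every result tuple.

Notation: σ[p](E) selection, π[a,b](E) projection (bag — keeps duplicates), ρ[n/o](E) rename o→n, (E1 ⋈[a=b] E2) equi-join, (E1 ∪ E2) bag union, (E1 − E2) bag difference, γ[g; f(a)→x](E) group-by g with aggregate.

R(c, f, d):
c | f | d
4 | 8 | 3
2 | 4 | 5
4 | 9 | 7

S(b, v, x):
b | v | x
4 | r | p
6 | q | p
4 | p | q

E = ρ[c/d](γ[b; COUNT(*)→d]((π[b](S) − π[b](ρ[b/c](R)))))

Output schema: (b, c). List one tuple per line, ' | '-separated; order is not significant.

Stepwise |·|:
  S → 3
  π[b](S) → 3
  R → 3
  ρ[b/c](R) → 3
  π[b](ρ[b/c](R)) → 3
  (π[b](S) − π[b](ρ[b/c](R))) → 1
  γ[b; COUNT(*)→d]((π[b](S) − π[b](ρ[b/c](R)))) → 1
  ρ[c/d](γ[b; COUNT(*)→d]((π[b](S) − π[b](ρ[b/c](R))))) → 1

== RESULT ==
b | c
6 | 1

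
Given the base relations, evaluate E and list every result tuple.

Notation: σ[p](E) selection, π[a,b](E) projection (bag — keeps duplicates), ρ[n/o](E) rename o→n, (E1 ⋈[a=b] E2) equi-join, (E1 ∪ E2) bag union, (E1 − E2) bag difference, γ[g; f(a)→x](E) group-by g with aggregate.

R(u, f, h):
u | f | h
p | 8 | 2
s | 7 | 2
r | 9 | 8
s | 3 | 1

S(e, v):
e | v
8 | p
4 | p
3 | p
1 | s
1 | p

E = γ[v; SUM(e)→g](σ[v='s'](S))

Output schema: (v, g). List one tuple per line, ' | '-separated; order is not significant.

Subexpression sizes:
  S → 5
  σ[v='s'](S) → 1
  γ[v; SUM(e)→g](σ[v='s'](S)) → 1

== RESULT ==
v | g
s | 1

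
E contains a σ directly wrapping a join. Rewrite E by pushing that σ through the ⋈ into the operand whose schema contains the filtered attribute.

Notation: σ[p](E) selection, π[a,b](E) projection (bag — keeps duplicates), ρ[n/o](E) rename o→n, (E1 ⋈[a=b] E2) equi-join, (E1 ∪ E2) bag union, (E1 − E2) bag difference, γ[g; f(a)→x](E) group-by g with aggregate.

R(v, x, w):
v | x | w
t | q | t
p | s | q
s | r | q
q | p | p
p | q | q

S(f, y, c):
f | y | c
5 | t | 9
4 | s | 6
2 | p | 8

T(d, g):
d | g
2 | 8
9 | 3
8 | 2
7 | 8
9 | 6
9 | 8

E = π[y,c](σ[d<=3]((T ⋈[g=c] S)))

σ filters on d, owned by the left side.
E' = π[y,c]((σ[d<=3](T) ⋈[g=c] S))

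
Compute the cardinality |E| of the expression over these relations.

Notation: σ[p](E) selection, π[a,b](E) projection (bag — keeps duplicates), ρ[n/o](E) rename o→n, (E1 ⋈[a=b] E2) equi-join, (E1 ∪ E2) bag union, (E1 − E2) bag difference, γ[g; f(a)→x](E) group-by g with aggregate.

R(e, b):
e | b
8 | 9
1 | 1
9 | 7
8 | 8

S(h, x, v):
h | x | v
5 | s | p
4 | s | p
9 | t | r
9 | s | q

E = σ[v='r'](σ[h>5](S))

Stepwise |·|:
  S → 4
  σ[h>5](S) → 2
  σ[v='r'](σ[h>5](S)) → 1

|E| = 1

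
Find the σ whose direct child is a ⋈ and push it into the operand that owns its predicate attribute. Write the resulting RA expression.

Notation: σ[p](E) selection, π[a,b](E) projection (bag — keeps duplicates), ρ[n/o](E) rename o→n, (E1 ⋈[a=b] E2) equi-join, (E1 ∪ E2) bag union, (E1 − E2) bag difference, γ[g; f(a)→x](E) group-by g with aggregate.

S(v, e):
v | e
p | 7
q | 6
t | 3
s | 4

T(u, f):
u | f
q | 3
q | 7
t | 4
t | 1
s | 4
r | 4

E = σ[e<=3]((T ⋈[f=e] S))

σ filters on e, owned by the right side.
E' = (T ⋈[f=e] σ[e<=3](S))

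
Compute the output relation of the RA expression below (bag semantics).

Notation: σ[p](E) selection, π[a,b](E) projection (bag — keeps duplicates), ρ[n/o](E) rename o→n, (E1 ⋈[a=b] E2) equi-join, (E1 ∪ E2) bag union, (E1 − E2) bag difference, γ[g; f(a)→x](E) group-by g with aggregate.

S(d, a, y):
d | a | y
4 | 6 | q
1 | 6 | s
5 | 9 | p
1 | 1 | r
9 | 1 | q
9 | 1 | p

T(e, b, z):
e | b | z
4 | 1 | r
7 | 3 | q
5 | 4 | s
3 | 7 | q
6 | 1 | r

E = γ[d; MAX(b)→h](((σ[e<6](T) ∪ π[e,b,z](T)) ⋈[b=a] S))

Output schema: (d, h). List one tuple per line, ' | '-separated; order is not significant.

Stepwise |·|:
  T → 5
  σ[e<6](T) → 3
  T → 5
  π[e,b,z](T) → 5
  (σ[e<6](T) ∪ π[e,b,z](T)) → 8
  S → 6
  ((σ[e<6](T) ∪ π[e,b,z](T)) ⋈[b=a] S) → 9
  γ[d; MAX(b)→h](((σ[e<6](T) ∪ π[e,b,z](T)) ⋈[b=a] S)) → 2

== RESULT ==
d | h
1 | 1
9 | 1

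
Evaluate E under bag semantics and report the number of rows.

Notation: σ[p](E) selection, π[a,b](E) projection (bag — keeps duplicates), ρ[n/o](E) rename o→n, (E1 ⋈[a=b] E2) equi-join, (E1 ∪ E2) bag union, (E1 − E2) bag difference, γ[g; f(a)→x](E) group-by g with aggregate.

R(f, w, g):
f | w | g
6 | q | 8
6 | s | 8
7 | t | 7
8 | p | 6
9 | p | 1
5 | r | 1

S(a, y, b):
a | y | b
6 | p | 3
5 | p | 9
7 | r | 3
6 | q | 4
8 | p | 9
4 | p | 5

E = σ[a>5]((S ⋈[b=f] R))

Subexpression sizes:
  S → 6
  R → 6
  (S ⋈[b=f] R) → 3
  σ[a>5]((S ⋈[b=f] R)) → 1

|E| = 1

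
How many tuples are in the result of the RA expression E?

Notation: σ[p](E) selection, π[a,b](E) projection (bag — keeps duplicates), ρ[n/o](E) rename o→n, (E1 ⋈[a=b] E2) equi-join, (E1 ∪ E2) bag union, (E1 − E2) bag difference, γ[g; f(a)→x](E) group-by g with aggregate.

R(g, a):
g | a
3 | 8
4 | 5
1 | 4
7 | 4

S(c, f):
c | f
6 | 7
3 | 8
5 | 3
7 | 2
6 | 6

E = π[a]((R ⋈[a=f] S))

Per-node cardinality:
  R → 4
  S → 5
  (R ⋈[a=f] S) → 1
  π[a]((R ⋈[a=f] S)) → 1

|E| = 1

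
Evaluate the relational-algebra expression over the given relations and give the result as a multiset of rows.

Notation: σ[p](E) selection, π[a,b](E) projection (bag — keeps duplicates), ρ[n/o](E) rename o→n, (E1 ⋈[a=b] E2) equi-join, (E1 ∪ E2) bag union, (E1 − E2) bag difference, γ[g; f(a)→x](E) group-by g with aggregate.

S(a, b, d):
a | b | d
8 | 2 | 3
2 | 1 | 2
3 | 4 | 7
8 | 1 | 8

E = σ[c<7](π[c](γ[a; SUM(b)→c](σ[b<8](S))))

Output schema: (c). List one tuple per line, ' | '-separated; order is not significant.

Stepwise |·|:
  S → 4
  σ[b<8](S) → 4
  γ[a; SUM(b)→c](σ[b<8](S)) → 3
  π[c](γ[a; SUM(b)→c](σ[b<8](S))) → 3
  σ[c<7](π[c](γ[a; SUM(b)→c](σ[b<8](S)))) → 3

== RESULT ==
c
1
3
4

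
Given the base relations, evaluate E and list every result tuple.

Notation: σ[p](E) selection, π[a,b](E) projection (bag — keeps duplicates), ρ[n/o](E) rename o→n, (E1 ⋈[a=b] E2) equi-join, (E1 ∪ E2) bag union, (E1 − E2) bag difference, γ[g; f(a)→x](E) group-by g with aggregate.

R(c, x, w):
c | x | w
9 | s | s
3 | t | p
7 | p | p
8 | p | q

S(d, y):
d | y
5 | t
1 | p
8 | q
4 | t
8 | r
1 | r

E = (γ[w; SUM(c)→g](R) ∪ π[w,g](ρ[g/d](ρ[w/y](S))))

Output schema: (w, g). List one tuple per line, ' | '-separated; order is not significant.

Row counts bottom-up:
  R → 4
  γ[w; SUM(c)→g](R) → 3
  S → 6
  ρ[w/y](S) → 6
  ρ[g/d](ρ[w/y](S)) → 6
  π[w,g](ρ[g/d](ρ[w/y](S))) → 6
  (γ[w; SUM(c)→g](R) ∪ π[w,g](ρ[g/d](ρ[w/y](S)))) → 9

== RESULT ==
w | g
p | 1
p | 10
q | 8
q | 8
r | 1
r | 8
s | 9
t | 4
t | 5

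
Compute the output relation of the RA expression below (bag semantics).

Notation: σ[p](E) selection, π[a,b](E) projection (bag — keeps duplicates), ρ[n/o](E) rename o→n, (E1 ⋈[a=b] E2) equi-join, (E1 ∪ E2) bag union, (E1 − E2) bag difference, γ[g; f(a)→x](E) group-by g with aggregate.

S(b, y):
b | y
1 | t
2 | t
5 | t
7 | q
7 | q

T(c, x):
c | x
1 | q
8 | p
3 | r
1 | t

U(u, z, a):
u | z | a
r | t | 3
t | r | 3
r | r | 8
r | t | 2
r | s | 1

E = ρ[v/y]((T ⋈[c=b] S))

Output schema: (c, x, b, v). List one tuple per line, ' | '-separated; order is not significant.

Per-node cardinality:
  T → 4
  S → 5
  (T ⋈[c=b] S) → 2
  ρ[v/y]((T ⋈[c=b] S)) → 2

== RESULT ==
c | x | b | v
1 | q | 1 | t
1 | t | 1 | t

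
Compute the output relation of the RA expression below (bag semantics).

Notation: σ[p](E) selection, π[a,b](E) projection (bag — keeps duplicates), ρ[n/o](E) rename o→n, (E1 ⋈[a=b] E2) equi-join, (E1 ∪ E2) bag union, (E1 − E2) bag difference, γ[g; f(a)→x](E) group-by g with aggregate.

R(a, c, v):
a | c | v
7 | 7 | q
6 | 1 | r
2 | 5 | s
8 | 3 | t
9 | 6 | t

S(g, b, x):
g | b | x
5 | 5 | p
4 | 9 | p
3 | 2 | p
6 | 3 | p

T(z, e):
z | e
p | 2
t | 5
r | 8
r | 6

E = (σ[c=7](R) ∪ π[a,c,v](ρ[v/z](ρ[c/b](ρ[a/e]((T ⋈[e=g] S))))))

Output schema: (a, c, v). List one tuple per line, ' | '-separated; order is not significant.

Subexpression sizes:
  R → 5
  σ[c=7](R) → 1
  T → 4
  S → 4
  (T ⋈[e=g] S) → 2
  ρ[a/e]((T ⋈[e=g] S)) → 2
  ρ[c/b](ρ[a/e]((T ⋈[e=g] S))) → 2
  ρ[v/z](ρ[c/b](ρ[a/e]((T ⋈[e=g] S)))) → 2
  π[a,c,v](ρ[v/z](ρ[c/b](ρ[a/e]((T ⋈[e=g] S))))) → 2
  (σ[c=7](R) ∪ π[a,c,v](ρ[v/z](ρ[c/b](ρ[a/e]((T ⋈[e=g] S)))))) → 3

== RESULT ==
a | c | v
5 | 5 | t
6 | 3 | r
7 | 7 | q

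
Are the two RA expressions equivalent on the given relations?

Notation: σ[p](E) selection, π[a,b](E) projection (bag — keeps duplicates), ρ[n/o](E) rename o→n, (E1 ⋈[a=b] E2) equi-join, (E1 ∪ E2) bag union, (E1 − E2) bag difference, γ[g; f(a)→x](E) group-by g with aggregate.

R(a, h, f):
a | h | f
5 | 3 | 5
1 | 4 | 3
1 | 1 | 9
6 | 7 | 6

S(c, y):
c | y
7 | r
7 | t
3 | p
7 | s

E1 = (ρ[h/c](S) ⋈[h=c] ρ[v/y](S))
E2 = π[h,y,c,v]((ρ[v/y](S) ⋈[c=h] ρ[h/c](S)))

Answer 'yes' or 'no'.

E1 subexpression sizes:
  S → 4
  ρ[h/c](S) → 4
  S → 4
  ρ[v/y](S) → 4
  (ρ[h/c](S) ⋈[h=c] ρ[v/y](S)) → 10
E2 subexpression sizes:
  S → 4
  ρ[v/y](S) → 4
  S → 4
  ρ[h/c](S) → 4
  (ρ[v/y](S) ⋈[c=h] ρ[h/c](S)) → 10
  π[h,y,c,v]((ρ[v/y](S) ⋈[c=h] ρ[h/c](S))) → 10

E1 and E2 produce the same multiset:
h | y | c | v
3 | p | 3 | p
7 | r | 7 | r
7 | r | 7 | s
7 | r | 7 | t
7 | s | 7 | r
7 | s | 7 | s
7 | s | 7 | t
7 | t | 7 | r
7 | t | 7 | s
7 | t | 7 | t

yes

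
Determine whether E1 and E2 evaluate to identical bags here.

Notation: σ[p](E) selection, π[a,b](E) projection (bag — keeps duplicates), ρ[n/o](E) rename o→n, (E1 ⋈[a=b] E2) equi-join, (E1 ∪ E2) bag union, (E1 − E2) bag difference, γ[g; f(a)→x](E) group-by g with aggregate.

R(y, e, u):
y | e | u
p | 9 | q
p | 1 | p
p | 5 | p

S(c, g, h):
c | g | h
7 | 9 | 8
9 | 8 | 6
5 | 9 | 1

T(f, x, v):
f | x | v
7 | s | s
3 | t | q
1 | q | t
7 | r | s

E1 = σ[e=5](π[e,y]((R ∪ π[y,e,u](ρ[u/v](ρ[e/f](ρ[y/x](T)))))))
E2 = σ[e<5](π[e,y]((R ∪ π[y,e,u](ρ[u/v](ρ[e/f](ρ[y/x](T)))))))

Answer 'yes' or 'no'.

E1 per-node cardinality:
  R → 3
  T → 4
  ρ[y/x](T) → 4
  ρ[e/f](ρ[y/x](T)) → 4
  ρ[u/v](ρ[e/f](ρ[y/x](T))) → 4
  π[y,e,u](ρ[u/v](ρ[e/f](ρ[y/x](T)))) → 4
  (R ∪ π[y,e,u](ρ[u/v](ρ[e/f](ρ[y/x](T))))) → 7
  π[e,y]((R ∪ π[y,e,u](ρ[u/v](ρ[e/f](ρ[y/x](T)))))) → 7
  σ[e=5](π[e,y]((R ∪ π[y,e,u](ρ[u/v](ρ[e/f](ρ[y/x](T))))))) → 1
E2 per-node cardinality:
  R → 3
  T → 4
  ρ[y/x](T) → 4
  ρ[e/f](ρ[y/x](T)) → 4
  ρ[u/v](ρ[e/f](ρ[y/x](T))) → 4
  π[y,e,u](ρ[u/v](ρ[e/f](ρ[y/x](T)))) → 4
  (R ∪ π[y,e,u](ρ[u/v](ρ[e/f](ρ[y/x](T))))) → 7
  π[e,y]((R ∪ π[y,e,u](ρ[u/v](ρ[e/f](ρ[y/x](T)))))) → 7
  σ[e<5](π[e,y]((R ∪ π[y,e,u](ρ[u/v](ρ[e/f](ρ[y/x](T))))))) → 3

E1 result:
e | y
5 | p
E2 result:
e | y
1 | p
1 | q
3 | t
Witness: (1, 'p') appears 0× in E1 but 1× in E2.

no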